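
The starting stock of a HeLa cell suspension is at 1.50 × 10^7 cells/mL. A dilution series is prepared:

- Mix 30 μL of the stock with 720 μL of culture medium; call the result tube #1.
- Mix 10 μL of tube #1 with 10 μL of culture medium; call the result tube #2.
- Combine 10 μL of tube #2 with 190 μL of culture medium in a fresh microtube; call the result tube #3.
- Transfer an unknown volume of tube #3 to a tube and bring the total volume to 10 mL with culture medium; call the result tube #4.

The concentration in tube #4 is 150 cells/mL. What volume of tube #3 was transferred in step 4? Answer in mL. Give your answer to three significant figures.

0.100 mL

Step 1: 30 μL + 720 μL = 750 μL total → factor 750/30 = 25
Step 2: 10 μL + 10 μL = 20 μL total → factor 20/10 = 2
Step 3: 10 μL + 190 μL = 200 μL total → factor 200/10 = 20
Step 4: v brought to 10 mL → factor = 10 mL/v
Product of known-step factors = 1000
Overall factor = 1.50 × 10^7 cells/mL / (150 cells/mL) = 1 × 10^5
Step-4 factor = 1 × 10^5 / 1000 = 100
v = 10 mL / 100 = 0.100 mL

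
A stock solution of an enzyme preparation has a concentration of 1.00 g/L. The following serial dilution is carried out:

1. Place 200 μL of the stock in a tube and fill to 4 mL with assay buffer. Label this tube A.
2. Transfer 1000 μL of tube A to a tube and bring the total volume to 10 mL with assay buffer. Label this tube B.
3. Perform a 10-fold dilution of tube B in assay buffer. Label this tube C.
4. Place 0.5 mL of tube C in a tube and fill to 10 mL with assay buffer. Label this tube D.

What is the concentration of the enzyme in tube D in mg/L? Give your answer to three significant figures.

0.0250 mg/L

Step 1: 200 μL brought to 4 mL → factor 4000/200 = 20
Step 2: 1000 μL brought to 10 mL → factor 10000/1000 = 10
Step 3: 10-fold → factor 10
Step 4: 0.5 mL brought to 10 mL → factor 10/0.5 = 20
Overall dilution factor = 20 × 10 × 10 × 20 = 40000
Final = 1.00 g/L / 40000 = 2.500 × 10^-5 g/L = 0.0250 mg/L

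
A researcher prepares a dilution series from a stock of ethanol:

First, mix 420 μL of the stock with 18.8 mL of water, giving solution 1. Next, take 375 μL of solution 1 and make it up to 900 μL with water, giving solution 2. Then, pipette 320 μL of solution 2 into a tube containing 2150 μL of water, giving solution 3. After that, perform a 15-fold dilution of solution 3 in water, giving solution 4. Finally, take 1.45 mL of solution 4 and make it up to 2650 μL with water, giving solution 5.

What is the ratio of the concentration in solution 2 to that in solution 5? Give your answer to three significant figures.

212

Step 1: 420 μL + 18.8 mL = 19220 μL total → factor 19220/420 = 45.762
Step 2: 375 μL brought to 900 μL → factor 900/375 = 2.4
Step 3: 320 μL + 2150 μL = 2470 μL total → factor 2470/320 = 7.7188
Step 4: 15-fold → factor 15
Step 5: 1.45 mL brought to 2650 μL → factor 2.65/1.45 = 1.8276
Dilution factor to solution 2 = 109.83; to solution 5 = 23240
[solution 2]/[solution 5] = (factor to solution 5)/(factor to solution 2) = 23240/109.83 = 212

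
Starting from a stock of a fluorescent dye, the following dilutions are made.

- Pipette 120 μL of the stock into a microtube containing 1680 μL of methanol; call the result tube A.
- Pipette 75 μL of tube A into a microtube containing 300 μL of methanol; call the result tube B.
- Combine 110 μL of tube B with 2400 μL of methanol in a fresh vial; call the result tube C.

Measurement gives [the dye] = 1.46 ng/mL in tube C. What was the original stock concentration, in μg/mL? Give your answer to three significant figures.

2.50 μg/mL

Step 1: 120 μL + 1680 μL = 1800 μL total → factor 1800/120 = 15
Step 2: 75 μL + 300 μL = 375 μL total → factor 375/75 = 5
Step 3: 110 μL + 2400 μL = 2510 μL total → factor 2510/110 = 22.818
Overall dilution factor = 15 × 5 × 22.818 = 1711.4
Stock = 1.46 ng/mL × 1711.4 = 2499 ng/mL = 2.50 μg/mL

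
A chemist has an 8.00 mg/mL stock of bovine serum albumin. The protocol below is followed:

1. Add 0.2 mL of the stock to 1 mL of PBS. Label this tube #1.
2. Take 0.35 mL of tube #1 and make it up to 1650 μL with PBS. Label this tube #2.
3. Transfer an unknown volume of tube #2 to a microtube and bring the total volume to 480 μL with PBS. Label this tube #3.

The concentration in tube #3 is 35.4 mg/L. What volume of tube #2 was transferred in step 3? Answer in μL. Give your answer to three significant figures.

Step 1: 0.2 mL + 1 mL = 1.2 mL total → factor 1.2/0.2 = 6
Step 2: 0.35 mL brought to 1650 μL → factor 1.65/0.35 = 4.7143
Step 3: v brought to 480 μL → factor = 480 μL/v
Product of known-step factors = 28.286
Overall factor = 8.00 mg/mL / (35.4 mg/L) = 225.99
Step-3 factor = 225.99 / 28.286 = 7.9895
v = 480 μL / 7.9895 = 60.1 μL

60.1 μL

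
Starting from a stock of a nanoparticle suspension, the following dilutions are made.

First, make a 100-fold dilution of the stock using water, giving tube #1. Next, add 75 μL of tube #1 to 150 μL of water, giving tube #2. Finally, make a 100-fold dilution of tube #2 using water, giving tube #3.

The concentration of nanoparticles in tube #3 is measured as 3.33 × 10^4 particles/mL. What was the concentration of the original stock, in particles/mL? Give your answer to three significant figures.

Step 1: 100-fold → factor 100
Step 2: 75 μL + 150 μL = 225 μL total → factor 225/75 = 3
Step 3: 100-fold → factor 100
Overall dilution factor = 100 × 3 × 100 = 30000
Stock = 3.33 × 10^4 particles/mL × 30000 = 9.99 × 10^8 particles/mL

9.99 × 10^8 particles/mL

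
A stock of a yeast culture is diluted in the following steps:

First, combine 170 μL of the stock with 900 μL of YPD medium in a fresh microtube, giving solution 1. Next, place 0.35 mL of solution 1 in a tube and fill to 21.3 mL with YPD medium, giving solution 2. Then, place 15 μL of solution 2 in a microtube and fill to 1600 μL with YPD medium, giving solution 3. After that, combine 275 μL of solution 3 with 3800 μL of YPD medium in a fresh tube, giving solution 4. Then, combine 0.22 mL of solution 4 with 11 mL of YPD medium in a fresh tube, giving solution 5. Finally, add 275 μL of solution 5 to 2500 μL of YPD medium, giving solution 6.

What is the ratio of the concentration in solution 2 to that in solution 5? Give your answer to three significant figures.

8.06 × 10^4

Step 1: 170 μL + 900 μL = 1070 μL total → factor 1070/170 = 6.2941
Step 2: 0.35 mL brought to 21.3 mL → factor 21.3/0.35 = 60.857
Step 3: 15 μL brought to 1600 μL → factor 1600/15 = 106.67
Step 4: 275 μL + 3800 μL = 4075 μL total → factor 4075/275 = 14.818
Step 5: 0.22 mL + 11 mL = 11.22 mL total → factor 11.22/0.22 = 51
Dilution factor to solution 2 = 383.04; to solution 5 = 3.0877 × 10^7
[solution 2]/[solution 5] = (factor to solution 5)/(factor to solution 2) = 3.0877 × 10^7/383.04 = 8.06 × 10^4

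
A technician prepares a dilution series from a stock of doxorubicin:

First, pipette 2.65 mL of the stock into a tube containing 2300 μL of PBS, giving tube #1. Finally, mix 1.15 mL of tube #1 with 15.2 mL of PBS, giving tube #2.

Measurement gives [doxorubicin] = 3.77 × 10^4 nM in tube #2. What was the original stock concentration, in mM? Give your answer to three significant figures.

1.00 mM

Step 1: 2.65 mL + 2300 μL = 4.95 mL total → factor 4.95/2.65 = 1.8679
Step 2: 1.15 mL + 15.2 mL = 16.35 mL total → factor 16.35/1.15 = 14.217
Overall dilution factor = 1.8679 × 14.217 = 26.557
Stock = 3.77 × 10^4 nM × 26.557 = 1.001 × 10^6 nM = 1.00 mM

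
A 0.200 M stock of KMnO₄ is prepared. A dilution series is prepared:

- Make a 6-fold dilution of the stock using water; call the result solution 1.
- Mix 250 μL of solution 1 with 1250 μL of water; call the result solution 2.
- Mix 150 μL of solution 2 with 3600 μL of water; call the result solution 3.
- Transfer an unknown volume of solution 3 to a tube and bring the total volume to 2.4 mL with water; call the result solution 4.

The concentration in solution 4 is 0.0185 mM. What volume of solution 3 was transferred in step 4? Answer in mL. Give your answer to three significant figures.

0.200 mL

Step 1: 6-fold → factor 6
Step 2: 250 μL + 1250 μL = 1500 μL total → factor 1500/250 = 6
Step 3: 150 μL + 3600 μL = 3750 μL total → factor 3750/150 = 25
Step 4: v brought to 2.4 mL → factor = 2.4 mL/v
Product of known-step factors = 900
Overall factor = 0.200 M / (0.0185 mM) = 10811
Step-4 factor = 10811 / 900 = 12.012
v = 2.4 mL / 12.012 = 0.200 mL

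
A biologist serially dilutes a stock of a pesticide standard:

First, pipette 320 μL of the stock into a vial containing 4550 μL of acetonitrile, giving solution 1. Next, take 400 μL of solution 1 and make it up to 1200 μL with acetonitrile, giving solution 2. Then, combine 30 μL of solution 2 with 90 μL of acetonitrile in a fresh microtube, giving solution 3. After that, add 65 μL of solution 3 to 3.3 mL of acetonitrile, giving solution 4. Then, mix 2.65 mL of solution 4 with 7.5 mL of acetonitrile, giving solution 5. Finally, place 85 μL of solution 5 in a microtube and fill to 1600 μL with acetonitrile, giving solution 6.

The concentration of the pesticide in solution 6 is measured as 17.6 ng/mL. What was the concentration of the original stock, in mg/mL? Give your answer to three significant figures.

Step 1: 320 μL + 4550 μL = 4870 μL total → factor 4870/320 = 15.219
Step 2: 400 μL brought to 1200 μL → factor 1200/400 = 3
Step 3: 30 μL + 90 μL = 120 μL total → factor 120/30 = 4
Step 4: 65 μL + 3.3 mL = 3365 μL total → factor 3365/65 = 51.769
Step 5: 2.65 mL + 7.5 mL = 10.15 mL total → factor 10.15/2.65 = 3.8302
Step 6: 85 μL brought to 1600 μL → factor 1600/85 = 18.824
Overall dilution factor = 15.219 × 3 × 4 × 51.769 × 3.8302 × 18.824 = 6.8164 × 10^5
Stock = 17.6 ng/mL × 6.8164 × 10^5 = 1.200 × 10^7 ng/mL = 12.0 mg/mL

12.0 mg/mL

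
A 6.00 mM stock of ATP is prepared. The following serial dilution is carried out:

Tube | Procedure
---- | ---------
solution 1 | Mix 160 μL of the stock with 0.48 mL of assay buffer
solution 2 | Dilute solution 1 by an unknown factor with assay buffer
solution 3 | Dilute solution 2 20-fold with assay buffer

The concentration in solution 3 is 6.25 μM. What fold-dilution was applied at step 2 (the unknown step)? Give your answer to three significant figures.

12.0-fold

Step 1: 160 μL + 0.48 mL = 640 μL total → factor 640/160 = 4
Step 2: unknown factor x
Step 3: 20-fold → factor 20
Product of known-step factors = 80
Overall factor = 6.00 mM / (6.25 μM) = 960
x = 960 / 80 = 12.0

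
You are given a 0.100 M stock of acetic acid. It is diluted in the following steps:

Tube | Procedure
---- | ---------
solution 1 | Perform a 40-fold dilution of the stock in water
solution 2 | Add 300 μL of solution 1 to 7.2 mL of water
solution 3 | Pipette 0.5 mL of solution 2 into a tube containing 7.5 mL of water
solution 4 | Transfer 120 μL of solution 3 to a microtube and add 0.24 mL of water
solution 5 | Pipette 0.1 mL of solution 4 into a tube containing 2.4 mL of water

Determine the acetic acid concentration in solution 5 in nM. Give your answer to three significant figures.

83.3 nM

Step 1: 40-fold → factor 40
Step 2: 300 μL + 7.2 mL = 7500 μL total → factor 7500/300 = 25
Step 3: 0.5 mL + 7.5 mL = 8 mL total → factor 8/0.5 = 16
Step 4: 120 μL + 0.24 mL = 360 μL total → factor 360/120 = 3
Step 5: 0.1 mL + 2.4 mL = 2.5 mL total → factor 2.5/0.1 = 25
Overall dilution factor = 40 × 25 × 16 × 3 × 25 = 1.2 × 10^6
Final = 0.100 M / 1.2 × 10^6 = 8.333 × 10^-8 M = 83.3 nM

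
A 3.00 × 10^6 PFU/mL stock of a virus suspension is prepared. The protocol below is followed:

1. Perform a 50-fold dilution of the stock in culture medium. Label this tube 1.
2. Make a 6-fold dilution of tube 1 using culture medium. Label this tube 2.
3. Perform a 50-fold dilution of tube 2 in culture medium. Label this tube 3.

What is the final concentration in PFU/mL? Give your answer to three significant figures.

200 PFU/mL

Step 1: 50-fold → factor 50
Step 2: 6-fold → factor 6
Step 3: 50-fold → factor 50
Overall dilution factor = 50 × 6 × 50 = 15000
Final = 3.00 × 10^6 PFU/mL / 15000 = 200 PFU/mL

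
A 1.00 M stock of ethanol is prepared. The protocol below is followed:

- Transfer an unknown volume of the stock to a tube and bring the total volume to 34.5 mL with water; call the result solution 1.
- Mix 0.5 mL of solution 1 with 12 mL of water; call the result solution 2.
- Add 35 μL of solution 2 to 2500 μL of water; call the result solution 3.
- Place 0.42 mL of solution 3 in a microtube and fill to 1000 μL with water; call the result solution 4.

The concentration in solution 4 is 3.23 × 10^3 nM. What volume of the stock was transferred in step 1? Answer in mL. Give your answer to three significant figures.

Step 1: v brought to 34.5 mL → factor = 34.5 mL/v
Step 2: 0.5 mL + 12 mL = 12.5 mL total → factor 12.5/0.5 = 25
Step 3: 35 μL + 2500 μL = 2535 μL total → factor 2535/35 = 72.429
Step 4: 0.42 mL brought to 1000 μL → factor 1/0.42 = 2.381
Product of known-step factors = 4311.2
Overall factor = 1.00 M / (3.23 × 10^3 nM) = 3.096 × 10^5
Step-1 factor = 3.096 × 10^5 / 4311.2 = 71.812
v = 34.5 mL / 71.812 = 0.480 mL

0.480 mL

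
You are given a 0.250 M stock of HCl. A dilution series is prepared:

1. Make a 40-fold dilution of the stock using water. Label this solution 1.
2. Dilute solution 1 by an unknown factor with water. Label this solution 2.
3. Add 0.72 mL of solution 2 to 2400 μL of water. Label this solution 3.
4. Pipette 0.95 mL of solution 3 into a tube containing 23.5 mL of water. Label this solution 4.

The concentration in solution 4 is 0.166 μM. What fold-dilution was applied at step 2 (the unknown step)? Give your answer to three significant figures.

Step 1: 40-fold → factor 40
Step 2: unknown factor x
Step 3: 0.72 mL + 2400 μL = 3.12 mL total → factor 3.12/0.72 = 4.3333
Step 4: 0.95 mL + 23.5 mL = 24.45 mL total → factor 24.45/0.95 = 25.737
Product of known-step factors = 4461.1
Overall factor = 0.250 M / (0.166 μM) = 1.506 × 10^6
x = 1.506 × 10^6 / 4461.1 = 338

338-fold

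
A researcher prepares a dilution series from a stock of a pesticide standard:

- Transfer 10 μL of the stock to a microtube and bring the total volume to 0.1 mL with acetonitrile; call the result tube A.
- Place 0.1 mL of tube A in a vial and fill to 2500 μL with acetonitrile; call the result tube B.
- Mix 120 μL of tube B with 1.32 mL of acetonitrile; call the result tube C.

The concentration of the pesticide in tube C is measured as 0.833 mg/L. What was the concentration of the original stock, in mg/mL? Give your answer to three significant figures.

Step 1: 10 μL brought to 0.1 mL → factor 100/10 = 10
Step 2: 0.1 mL brought to 2500 μL → factor 2.5/0.1 = 25
Step 3: 120 μL + 1.32 mL = 1440 μL total → factor 1440/120 = 12
Overall dilution factor = 10 × 25 × 12 = 3000
Stock = 0.833 mg/L × 3000 = 2499 mg/L = 2.50 mg/mL

2.50 mg/mL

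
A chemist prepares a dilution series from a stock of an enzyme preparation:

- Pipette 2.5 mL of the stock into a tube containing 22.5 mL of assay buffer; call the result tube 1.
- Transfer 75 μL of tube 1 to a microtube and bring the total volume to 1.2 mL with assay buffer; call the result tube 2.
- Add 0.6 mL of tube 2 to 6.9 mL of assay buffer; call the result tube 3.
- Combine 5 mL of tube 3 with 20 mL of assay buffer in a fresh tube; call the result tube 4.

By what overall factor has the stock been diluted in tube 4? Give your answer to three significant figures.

Step 1: 2.5 mL + 22.5 mL = 25 mL total → factor 25/2.5 = 10
Step 2: 75 μL brought to 1.2 mL → factor 1200/75 = 16
Step 3: 0.6 mL + 6.9 mL = 7.5 mL total → factor 7.5/0.6 = 12.5
Step 4: 5 mL + 20 mL = 25 mL total → factor 25/5 = 5
Overall dilution factor = 10 × 16 × 12.5 × 5 = 10000

1.00 × 10^4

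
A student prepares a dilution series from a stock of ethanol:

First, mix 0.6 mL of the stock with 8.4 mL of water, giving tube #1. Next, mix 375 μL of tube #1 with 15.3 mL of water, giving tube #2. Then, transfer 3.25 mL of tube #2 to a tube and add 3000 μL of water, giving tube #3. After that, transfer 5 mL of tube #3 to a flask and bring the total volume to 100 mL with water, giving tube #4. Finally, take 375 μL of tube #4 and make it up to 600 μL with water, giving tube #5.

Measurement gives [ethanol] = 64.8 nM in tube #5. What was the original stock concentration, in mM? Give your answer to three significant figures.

2.50 mM

Step 1: 0.6 mL + 8.4 mL = 9 mL total → factor 9/0.6 = 15
Step 2: 375 μL + 15.3 mL = 15675 μL total → factor 15675/375 = 41.8
Step 3: 3.25 mL + 3000 μL = 6.25 mL total → factor 6.25/3.25 = 1.9231
Step 4: 5 mL brought to 100 mL → factor 100/5 = 20
Step 5: 375 μL brought to 600 μL → factor 600/375 = 1.6
Overall dilution factor = 15 × 41.8 × 1.9231 × 20 × 1.6 = 38585
Stock = 64.8 nM × 38585 = 2.500 × 10^6 nM = 2.50 mM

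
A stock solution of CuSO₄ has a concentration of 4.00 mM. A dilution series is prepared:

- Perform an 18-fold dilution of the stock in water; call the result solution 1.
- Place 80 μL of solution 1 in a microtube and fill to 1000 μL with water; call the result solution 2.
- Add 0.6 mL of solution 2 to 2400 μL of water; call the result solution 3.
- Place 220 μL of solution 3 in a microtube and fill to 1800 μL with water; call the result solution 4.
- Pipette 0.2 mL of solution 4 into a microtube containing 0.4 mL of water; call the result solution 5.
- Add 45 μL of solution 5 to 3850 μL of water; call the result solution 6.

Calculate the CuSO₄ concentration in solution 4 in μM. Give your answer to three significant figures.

0.435 μM

Step 1: 18-fold → factor 18
Step 2: 80 μL brought to 1000 μL → factor 1000/80 = 12.5
Step 3: 0.6 mL + 2400 μL = 3 mL total → factor 3/0.6 = 5
Step 4: 220 μL brought to 1800 μL → factor 1800/220 = 8.1818
Dilution factor through solution 4 = 18 × 12.5 × 5 × 8.1818 = 9204.5
[solution 4] = 4.00 mM / 9204.5 = 0.0004346 mM = 0.435 μM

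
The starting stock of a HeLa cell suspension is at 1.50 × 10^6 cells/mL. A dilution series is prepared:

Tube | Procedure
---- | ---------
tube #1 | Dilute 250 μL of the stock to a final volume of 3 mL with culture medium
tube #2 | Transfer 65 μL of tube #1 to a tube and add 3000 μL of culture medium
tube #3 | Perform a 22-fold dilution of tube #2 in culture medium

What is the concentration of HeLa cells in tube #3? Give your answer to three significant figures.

Step 1: 250 μL brought to 3 mL → factor 3000/250 = 12
Step 2: 65 μL + 3000 μL = 3065 μL total → factor 3065/65 = 47.154
Step 3: 22-fold → factor 22
Overall dilution factor = 12 × 47.154 × 22 = 12449
Final = 1.50 × 10^6 cells/mL / 12449 = 120 cells/mL

120 cells/mL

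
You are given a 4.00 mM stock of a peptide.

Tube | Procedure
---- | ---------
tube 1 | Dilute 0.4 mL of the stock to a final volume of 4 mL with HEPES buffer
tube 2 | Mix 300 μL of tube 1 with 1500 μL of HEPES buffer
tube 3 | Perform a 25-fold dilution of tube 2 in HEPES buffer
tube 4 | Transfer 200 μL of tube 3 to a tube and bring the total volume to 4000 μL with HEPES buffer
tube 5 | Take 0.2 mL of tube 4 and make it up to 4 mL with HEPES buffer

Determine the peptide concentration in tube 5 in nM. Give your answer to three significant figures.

6.67 nM

Step 1: 0.4 mL brought to 4 mL → factor 4/0.4 = 10
Step 2: 300 μL + 1500 μL = 1800 μL total → factor 1800/300 = 6
Step 3: 25-fold → factor 25
Step 4: 200 μL brought to 4000 μL → factor 4000/200 = 20
Step 5: 0.2 mL brought to 4 mL → factor 4/0.2 = 20
Overall dilution factor = 10 × 6 × 25 × 20 × 20 = 6 × 10^5
Final = 4.00 mM / 6 × 10^5 = 6.667 × 10^-6 mM = 6.67 nM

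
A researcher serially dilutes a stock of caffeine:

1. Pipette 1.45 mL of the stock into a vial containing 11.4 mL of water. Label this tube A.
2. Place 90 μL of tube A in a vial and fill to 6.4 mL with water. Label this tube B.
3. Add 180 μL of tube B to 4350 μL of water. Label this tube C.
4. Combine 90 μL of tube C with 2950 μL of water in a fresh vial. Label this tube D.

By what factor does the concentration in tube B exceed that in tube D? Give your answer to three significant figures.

Step 1: 1.45 mL + 11.4 mL = 12.85 mL total → factor 12.85/1.45 = 8.8621
Step 2: 90 μL brought to 6.4 mL → factor 6400/90 = 71.111
Step 3: 180 μL + 4350 μL = 4530 μL total → factor 4530/180 = 25.167
Step 4: 90 μL + 2950 μL = 3040 μL total → factor 3040/90 = 33.778
Dilution factor to tube B = 630.19; to tube D = 5.3571 × 10^5
[tube B]/[tube D] = (factor to tube D)/(factor to tube B) = 5.3571 × 10^5/630.19 = 850

850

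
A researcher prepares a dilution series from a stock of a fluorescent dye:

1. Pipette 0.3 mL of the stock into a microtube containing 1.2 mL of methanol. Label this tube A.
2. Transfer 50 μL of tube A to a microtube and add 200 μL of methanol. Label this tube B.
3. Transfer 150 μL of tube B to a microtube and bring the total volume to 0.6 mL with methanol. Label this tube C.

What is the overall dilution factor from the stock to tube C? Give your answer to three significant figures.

100

Step 1: 0.3 mL + 1.2 mL = 1.5 mL total → factor 1.5/0.3 = 5
Step 2: 50 μL + 200 μL = 250 μL total → factor 250/50 = 5
Step 3: 150 μL brought to 0.6 mL → factor 600/150 = 4
Overall dilution factor = 5 × 5 × 4 = 100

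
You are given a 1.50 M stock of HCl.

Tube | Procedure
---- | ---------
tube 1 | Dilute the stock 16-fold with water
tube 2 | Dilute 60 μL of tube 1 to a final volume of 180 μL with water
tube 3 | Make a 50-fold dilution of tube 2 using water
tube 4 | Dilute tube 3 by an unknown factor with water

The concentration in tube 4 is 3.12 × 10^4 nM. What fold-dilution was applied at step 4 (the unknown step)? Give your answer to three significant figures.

Step 1: 16-fold → factor 16
Step 2: 60 μL brought to 180 μL → factor 180/60 = 3
Step 3: 50-fold → factor 50
Step 4: unknown factor x
Product of known-step factors = 2400
Overall factor = 1.50 M / (3.12 × 10^4 nM) = 48077
x = 48077 / 2400 = 20.0

20.0-fold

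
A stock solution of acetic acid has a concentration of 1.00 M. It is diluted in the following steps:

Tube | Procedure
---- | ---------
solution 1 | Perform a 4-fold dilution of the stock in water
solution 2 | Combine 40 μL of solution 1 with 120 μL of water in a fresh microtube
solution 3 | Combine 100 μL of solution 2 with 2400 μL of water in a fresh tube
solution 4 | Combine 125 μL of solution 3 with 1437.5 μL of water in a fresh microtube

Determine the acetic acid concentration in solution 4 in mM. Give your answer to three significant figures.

0.200 mM

Step 1: 4-fold → factor 4
Step 2: 40 μL + 120 μL = 160 μL total → factor 160/40 = 4
Step 3: 100 μL + 2400 μL = 2500 μL total → factor 2500/100 = 25
Step 4: 125 μL + 1437.5 μL = 1562.5 μL total → factor 1562.5/125 = 12.5
Overall dilution factor = 4 × 4 × 25 × 12.5 = 5000
Final = 1.00 M / 5000 = 0.0002000 M = 0.200 mM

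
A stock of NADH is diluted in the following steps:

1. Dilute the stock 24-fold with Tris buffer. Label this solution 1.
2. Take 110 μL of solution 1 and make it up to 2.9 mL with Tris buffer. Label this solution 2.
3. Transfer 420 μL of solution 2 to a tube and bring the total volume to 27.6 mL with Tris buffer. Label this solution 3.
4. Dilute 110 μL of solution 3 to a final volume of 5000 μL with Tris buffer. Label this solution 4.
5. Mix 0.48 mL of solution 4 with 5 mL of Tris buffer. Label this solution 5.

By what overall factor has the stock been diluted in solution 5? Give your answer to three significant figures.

Step 1: 24-fold → factor 24
Step 2: 110 μL brought to 2.9 mL → factor 2900/110 = 26.364
Step 3: 420 μL brought to 27.6 mL → factor 27600/420 = 65.714
Step 4: 110 μL brought to 5000 μL → factor 5000/110 = 45.455
Step 5: 0.48 mL + 5 mL = 5.48 mL total → factor 5.48/0.48 = 11.417
Overall dilution factor = 24 × 26.364 × 65.714 × 45.455 × 11.417 = 2.1577 × 10^7

2.16 × 10^7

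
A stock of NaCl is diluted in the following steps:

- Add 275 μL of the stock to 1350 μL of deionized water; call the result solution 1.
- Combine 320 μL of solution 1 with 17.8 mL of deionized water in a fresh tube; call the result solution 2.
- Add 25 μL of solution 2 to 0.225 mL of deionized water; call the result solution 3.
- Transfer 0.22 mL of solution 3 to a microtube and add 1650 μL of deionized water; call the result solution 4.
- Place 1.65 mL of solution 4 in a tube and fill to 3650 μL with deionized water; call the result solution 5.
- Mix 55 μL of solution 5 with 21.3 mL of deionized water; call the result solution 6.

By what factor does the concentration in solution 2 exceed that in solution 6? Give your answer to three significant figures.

7.30 × 10^4

Step 1: 275 μL + 1350 μL = 1625 μL total → factor 1625/275 = 5.9091
Step 2: 320 μL + 17.8 mL = 18120 μL total → factor 18120/320 = 56.625
Step 3: 25 μL + 0.225 mL = 250 μL total → factor 250/25 = 10
Step 4: 0.22 mL + 1650 μL = 1.87 mL total → factor 1.87/0.22 = 8.5
Step 5: 1.65 mL brought to 3650 μL → factor 3.65/1.65 = 2.2121
Step 6: 55 μL + 21.3 mL = 21355 μL total → factor 21355/55 = 388.27
Dilution factor to solution 2 = 334.6; to solution 6 = 2.4428 × 10^7
[solution 2]/[solution 6] = (factor to solution 6)/(factor to solution 2) = 2.4428 × 10^7/334.6 = 7.30 × 10^4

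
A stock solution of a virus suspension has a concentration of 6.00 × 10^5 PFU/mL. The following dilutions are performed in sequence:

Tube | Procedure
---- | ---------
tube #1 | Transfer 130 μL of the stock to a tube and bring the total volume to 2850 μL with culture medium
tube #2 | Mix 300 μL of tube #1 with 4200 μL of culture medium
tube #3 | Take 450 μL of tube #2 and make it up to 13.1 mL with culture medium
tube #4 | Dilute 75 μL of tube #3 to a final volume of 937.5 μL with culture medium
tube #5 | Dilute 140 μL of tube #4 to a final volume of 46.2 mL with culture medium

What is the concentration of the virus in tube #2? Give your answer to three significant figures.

1.82 × 10^3 PFU/mL

Step 1: 130 μL brought to 2850 μL → factor 2850/130 = 21.923
Step 2: 300 μL + 4200 μL = 4500 μL total → factor 4500/300 = 15
Dilution factor through tube #2 = 21.923 × 15 = 328.85
[tube #2] = 6.00 × 10^5 PFU/mL / 328.85 = 1.82 × 10^3 PFU/mL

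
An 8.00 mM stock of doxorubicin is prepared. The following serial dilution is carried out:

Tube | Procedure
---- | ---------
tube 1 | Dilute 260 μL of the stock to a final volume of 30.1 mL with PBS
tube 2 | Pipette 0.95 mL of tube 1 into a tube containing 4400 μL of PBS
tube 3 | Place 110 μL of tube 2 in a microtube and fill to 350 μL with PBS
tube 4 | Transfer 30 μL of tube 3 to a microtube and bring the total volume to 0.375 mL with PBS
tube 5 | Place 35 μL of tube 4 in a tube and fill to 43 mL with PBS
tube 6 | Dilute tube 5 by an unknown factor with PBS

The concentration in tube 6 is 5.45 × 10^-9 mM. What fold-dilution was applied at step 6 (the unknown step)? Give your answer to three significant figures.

46.1-fold

Step 1: 260 μL brought to 30.1 mL → factor 30100/260 = 115.77
Step 2: 0.95 mL + 4400 μL = 5.35 mL total → factor 5.35/0.95 = 5.6316
Step 3: 110 μL brought to 350 μL → factor 350/110 = 3.1818
Step 4: 30 μL brought to 0.375 mL → factor 375/30 = 12.5
Step 5: 35 μL brought to 43 mL → factor 43000/35 = 1228.6
Step 6: unknown factor x
Product of known-step factors = 3.1857 × 10^7
Overall factor = 8.00 mM / (5.45 × 10^-9 mM) = 1.4679 × 10^9
x = 1.4679 × 10^9 / 3.1857 × 10^7 = 46.1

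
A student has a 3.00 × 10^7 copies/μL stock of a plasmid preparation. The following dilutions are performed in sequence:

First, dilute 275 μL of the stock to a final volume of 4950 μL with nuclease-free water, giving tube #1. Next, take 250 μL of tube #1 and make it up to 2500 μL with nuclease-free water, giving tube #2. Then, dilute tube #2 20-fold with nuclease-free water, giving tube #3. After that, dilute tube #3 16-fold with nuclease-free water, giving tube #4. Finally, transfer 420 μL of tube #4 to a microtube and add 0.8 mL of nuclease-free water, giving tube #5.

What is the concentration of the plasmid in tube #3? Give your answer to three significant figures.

Step 1: 275 μL brought to 4950 μL → factor 4950/275 = 18
Step 2: 250 μL brought to 2500 μL → factor 2500/250 = 10
Step 3: 20-fold → factor 20
Dilution factor through tube #3 = 18 × 10 × 20 = 3600
[tube #3] = 3.00 × 10^7 copies/μL / 3600 = 8.33 × 10^3 copies/μL

8.33 × 10^3 copies/μL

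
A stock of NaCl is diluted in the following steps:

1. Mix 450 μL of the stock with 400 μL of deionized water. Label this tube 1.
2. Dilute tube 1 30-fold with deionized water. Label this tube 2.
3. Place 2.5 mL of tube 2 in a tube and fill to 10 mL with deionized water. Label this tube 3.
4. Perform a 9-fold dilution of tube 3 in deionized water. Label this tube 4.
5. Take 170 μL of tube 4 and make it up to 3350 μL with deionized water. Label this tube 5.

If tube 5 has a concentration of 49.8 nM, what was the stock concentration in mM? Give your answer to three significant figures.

2.00 mM

Step 1: 450 μL + 400 μL = 850 μL total → factor 850/450 = 1.8889
Step 2: 30-fold → factor 30
Step 3: 2.5 mL brought to 10 mL → factor 10/2.5 = 4
Step 4: 9-fold → factor 9
Step 5: 170 μL brought to 3350 μL → factor 3350/170 = 19.706
Overall dilution factor = 1.8889 × 30 × 4 × 9 × 19.706 = 40200
Stock = 49.8 nM × 40200 = 2.002 × 10^6 nM = 2.00 mM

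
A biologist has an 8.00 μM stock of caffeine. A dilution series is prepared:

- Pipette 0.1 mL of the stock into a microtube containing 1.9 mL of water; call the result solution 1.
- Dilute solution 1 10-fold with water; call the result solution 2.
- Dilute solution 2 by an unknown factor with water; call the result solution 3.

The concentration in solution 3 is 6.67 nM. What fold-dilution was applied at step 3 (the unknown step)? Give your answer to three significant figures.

Step 1: 0.1 mL + 1.9 mL = 2 mL total → factor 2/0.1 = 20
Step 2: 10-fold → factor 10
Step 3: unknown factor x
Product of known-step factors = 200
Overall factor = 8.00 μM / (6.67 nM) = 1199.4
x = 1199.4 / 200 = 6.00

6.00-fold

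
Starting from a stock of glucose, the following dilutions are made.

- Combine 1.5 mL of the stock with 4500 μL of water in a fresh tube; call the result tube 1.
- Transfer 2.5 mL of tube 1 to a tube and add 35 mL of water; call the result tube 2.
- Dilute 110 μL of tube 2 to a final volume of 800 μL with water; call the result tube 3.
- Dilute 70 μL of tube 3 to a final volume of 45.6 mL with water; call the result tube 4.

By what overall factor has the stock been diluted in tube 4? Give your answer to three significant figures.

Step 1: 1.5 mL + 4500 μL = 6 mL total → factor 6/1.5 = 4
Step 2: 2.5 mL + 35 mL = 37.5 mL total → factor 37.5/2.5 = 15
Step 3: 110 μL brought to 800 μL → factor 800/110 = 7.2727
Step 4: 70 μL brought to 45.6 mL → factor 45600/70 = 651.43
Overall dilution factor = 4 × 15 × 7.2727 × 651.43 = 2.8426 × 10^5

2.84 × 10^5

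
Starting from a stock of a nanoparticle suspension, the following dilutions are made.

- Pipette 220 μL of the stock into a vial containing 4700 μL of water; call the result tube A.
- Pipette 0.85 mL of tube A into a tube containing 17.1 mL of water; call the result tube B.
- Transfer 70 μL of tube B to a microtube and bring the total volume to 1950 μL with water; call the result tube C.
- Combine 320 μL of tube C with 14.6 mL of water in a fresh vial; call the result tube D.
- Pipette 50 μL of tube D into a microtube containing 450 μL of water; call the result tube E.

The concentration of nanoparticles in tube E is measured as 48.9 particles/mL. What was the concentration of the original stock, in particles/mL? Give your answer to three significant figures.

3.00 × 10^8 particles/mL

Step 1: 220 μL + 4700 μL = 4920 μL total → factor 4920/220 = 22.364
Step 2: 0.85 mL + 17.1 mL = 17.95 mL total → factor 17.95/0.85 = 21.118
Step 3: 70 μL brought to 1950 μL → factor 1950/70 = 27.857
Step 4: 320 μL + 14.6 mL = 14920 μL total → factor 14920/320 = 46.625
Step 5: 50 μL + 450 μL = 500 μL total → factor 500/50 = 10
Overall dilution factor = 22.364 × 21.118 × 27.857 × 46.625 × 10 = 6.134 × 10^6
Stock = 48.9 particles/mL × 6.134 × 10^6 = 3.00 × 10^8 particles/mL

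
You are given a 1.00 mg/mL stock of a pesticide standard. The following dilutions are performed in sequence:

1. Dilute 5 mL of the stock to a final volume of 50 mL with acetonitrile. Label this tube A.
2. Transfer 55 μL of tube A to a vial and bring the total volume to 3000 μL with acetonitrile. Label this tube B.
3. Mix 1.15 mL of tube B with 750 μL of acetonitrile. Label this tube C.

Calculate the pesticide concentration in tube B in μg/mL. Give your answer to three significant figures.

Step 1: 5 mL brought to 50 mL → factor 50/5 = 10
Step 2: 55 μL brought to 3000 μL → factor 3000/55 = 54.545
Dilution factor through tube B = 10 × 54.545 = 545.45
[tube B] = 1.00 mg/mL / 545.45 = 0.001833 mg/mL = 1.83 μg/mL

1.83 μg/mL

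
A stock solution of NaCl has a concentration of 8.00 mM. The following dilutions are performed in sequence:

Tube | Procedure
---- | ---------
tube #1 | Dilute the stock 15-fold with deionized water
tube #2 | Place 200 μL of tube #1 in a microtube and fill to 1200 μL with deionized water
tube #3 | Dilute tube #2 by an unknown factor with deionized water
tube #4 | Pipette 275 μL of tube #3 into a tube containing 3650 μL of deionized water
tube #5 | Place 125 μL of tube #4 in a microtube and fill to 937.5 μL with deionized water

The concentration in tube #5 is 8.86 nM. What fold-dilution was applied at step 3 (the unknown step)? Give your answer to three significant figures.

93.7-fold

Step 1: 15-fold → factor 15
Step 2: 200 μL brought to 1200 μL → factor 1200/200 = 6
Step 3: unknown factor x
Step 4: 275 μL + 3650 μL = 3925 μL total → factor 3925/275 = 14.273
Step 5: 125 μL brought to 937.5 μL → factor 937.5/125 = 7.5
Product of known-step factors = 9634.1
Overall factor = 8.00 mM / (8.86 nM) = 9.0293 × 10^5
x = 9.0293 × 10^5 / 9634.1 = 93.7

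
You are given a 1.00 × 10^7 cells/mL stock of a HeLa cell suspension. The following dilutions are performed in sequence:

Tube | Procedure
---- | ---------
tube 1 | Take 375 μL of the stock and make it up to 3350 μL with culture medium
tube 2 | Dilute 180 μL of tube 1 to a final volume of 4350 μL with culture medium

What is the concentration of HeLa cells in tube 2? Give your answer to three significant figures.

4.63 × 10^4 cells/mL

Step 1: 375 μL brought to 3350 μL → factor 3350/375 = 8.9333
Step 2: 180 μL brought to 4350 μL → factor 4350/180 = 24.167
Overall dilution factor = 8.9333 × 24.167 = 215.89
Final = 1.00 × 10^7 cells/mL / 215.89 = 4.63 × 10^4 cells/mL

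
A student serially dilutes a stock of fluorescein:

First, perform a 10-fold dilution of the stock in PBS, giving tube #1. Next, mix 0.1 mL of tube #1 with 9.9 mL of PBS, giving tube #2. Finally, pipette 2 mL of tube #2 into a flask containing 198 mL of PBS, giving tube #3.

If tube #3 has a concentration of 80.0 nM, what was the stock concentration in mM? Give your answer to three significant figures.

Step 1: 10-fold → factor 10
Step 2: 0.1 mL + 9.9 mL = 10 mL total → factor 10/0.1 = 100
Step 3: 2 mL + 198 mL = 200 mL total → factor 200/2 = 100
Overall dilution factor = 10 × 100 × 100 = 1 × 10^5
Stock = 80.0 nM × 1 × 10^5 = 8.000 × 10^6 nM = 8.00 mM

8.00 mM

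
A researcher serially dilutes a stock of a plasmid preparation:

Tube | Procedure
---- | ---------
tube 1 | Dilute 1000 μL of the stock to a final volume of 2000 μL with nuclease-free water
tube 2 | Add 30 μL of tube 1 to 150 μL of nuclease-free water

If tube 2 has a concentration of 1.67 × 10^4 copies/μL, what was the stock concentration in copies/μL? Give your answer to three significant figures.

2.00 × 10^5 copies/μL

Step 1: 1000 μL brought to 2000 μL → factor 2000/1000 = 2
Step 2: 30 μL + 150 μL = 180 μL total → factor 180/30 = 6
Overall dilution factor = 2 × 6 = 12
Stock = 1.67 × 10^4 copies/μL × 12 = 2.00 × 10^5 copies/μL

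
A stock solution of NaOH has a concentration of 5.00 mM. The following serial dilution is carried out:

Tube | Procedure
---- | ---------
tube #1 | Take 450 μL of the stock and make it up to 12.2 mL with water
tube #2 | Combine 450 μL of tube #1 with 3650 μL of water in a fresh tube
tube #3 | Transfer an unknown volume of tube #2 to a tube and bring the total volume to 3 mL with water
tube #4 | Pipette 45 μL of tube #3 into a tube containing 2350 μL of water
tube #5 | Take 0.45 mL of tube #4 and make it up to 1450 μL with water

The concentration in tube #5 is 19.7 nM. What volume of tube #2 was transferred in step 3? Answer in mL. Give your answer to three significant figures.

0.501 mL

Step 1: 450 μL brought to 12.2 mL → factor 12200/450 = 27.111
Step 2: 450 μL + 3650 μL = 4100 μL total → factor 4100/450 = 9.1111
Step 3: v brought to 3 mL → factor = 3 mL/v
Step 4: 45 μL + 2350 μL = 2395 μL total → factor 2395/45 = 53.222
Step 5: 0.45 mL brought to 1450 μL → factor 1.45/0.45 = 3.2222
Product of known-step factors = 42361
Overall factor = 5.00 mM / (19.7 nM) = 2.5381 × 10^5
Step-3 factor = 2.5381 × 10^5 / 42361 = 5.9915
v = 3 mL / 5.9915 = 0.501 mL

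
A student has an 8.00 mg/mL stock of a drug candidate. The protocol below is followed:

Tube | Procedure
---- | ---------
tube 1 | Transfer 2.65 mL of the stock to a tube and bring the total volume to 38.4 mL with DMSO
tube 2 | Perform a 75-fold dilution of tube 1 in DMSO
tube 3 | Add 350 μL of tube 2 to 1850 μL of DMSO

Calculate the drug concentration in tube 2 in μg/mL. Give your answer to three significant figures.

Step 1: 2.65 mL brought to 38.4 mL → factor 38.4/2.65 = 14.491
Step 2: 75-fold → factor 75
Dilution factor through tube 2 = 14.491 × 75 = 1086.8
[tube 2] = 8.00 mg/mL / 1086.8 = 0.007361 mg/mL = 7.36 μg/mL

7.36 μg/mL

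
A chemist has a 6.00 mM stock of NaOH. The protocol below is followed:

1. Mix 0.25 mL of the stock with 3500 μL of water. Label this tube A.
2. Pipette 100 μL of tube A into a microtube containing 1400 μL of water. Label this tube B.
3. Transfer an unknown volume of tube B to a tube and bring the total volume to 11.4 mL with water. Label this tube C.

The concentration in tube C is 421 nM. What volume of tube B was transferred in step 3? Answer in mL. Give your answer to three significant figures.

0.180 mL

Step 1: 0.25 mL + 3500 μL = 3.75 mL total → factor 3.75/0.25 = 15
Step 2: 100 μL + 1400 μL = 1500 μL total → factor 1500/100 = 15
Step 3: v brought to 11.4 mL → factor = 11.4 mL/v
Product of known-step factors = 225
Overall factor = 6.00 mM / (421 nM) = 14252
Step-3 factor = 14252 / 225 = 63.341
v = 11.4 mL / 63.341 = 0.180 mL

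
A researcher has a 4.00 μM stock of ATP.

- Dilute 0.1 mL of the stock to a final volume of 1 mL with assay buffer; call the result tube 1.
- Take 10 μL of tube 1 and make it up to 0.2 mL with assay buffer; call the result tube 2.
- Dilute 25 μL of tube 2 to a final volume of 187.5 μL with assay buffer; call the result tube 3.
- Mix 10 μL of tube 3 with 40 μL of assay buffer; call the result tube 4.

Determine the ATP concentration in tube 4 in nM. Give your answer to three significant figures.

0.533 nM

Step 1: 0.1 mL brought to 1 mL → factor 1/0.1 = 10
Step 2: 10 μL brought to 0.2 mL → factor 200/10 = 20
Step 3: 25 μL brought to 187.5 μL → factor 187.5/25 = 7.5
Step 4: 10 μL + 40 μL = 50 μL total → factor 50/10 = 5
Overall dilution factor = 10 × 20 × 7.5 × 5 = 7500
Final = 4.00 μM / 7500 = 0.0005333 μM = 0.533 nM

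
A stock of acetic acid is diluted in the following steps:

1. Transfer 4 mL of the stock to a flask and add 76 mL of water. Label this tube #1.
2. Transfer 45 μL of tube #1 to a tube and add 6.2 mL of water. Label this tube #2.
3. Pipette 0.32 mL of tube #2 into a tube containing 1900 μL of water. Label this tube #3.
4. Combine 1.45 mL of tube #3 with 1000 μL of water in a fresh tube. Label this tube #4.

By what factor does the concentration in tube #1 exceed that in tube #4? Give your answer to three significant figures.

Step 1: 4 mL + 76 mL = 80 mL total → factor 80/4 = 20
Step 2: 45 μL + 6.2 mL = 6245 μL total → factor 6245/45 = 138.78
Step 3: 0.32 mL + 1900 μL = 2.22 mL total → factor 2.22/0.32 = 6.9375
Step 4: 1.45 mL + 1000 μL = 2.45 mL total → factor 2.45/1.45 = 1.6897
Dilution factor to tube #1 = 20; to tube #4 = 32535
[tube #1]/[tube #4] = (factor to tube #4)/(factor to tube #1) = 32535/20 = 1.63 × 10^3

1.63 × 10^3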